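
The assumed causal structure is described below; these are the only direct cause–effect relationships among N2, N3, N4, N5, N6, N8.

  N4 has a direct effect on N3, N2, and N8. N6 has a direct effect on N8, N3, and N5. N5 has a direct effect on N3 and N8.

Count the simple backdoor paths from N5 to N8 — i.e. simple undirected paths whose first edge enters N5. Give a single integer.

A backdoor path from N5 to N8 is any simple undirected path whose first edge points into N5 (i.e. leaves N5 via a parent).
Parents of N5: {N6}.
Enumerating:
  P1: N5 <- N6 -> N8
  P2: N5 <- N6 -> N3 <- N4 -> N8
That exhausts the simple backdoor paths. Count: 2.

2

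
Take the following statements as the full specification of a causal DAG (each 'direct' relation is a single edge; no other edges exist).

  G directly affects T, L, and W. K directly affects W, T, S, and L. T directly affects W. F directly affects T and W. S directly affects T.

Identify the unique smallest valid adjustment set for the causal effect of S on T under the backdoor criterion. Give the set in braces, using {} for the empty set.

{K}

Variables eligible for adjustment (non-descendants of S, excluding S and T): {F, G, K, L}.
Backdoor paths from S to T:
  P1: S <- K -> T
  P2: S <- K -> L <- G -> T
  P3: S <- K -> L <- G -> W <- F -> T
  P4: S <- K -> L <- G -> W <- T
  P5: S <- K -> W <- G -> T
  P6: S <- K -> W <- F -> T
  P7: S <- K -> W <- T
The empty set is not sufficient: P1 (S <- K -> T) has no collider blocking it and no conditioned non-collider, so it is open.
Try {K}:
  P1: blocked at fork node K ∈ conditioning set.
  P2: blocked at fork node K ∈ conditioning set.
  P3: blocked at fork node K ∈ conditioning set.
  P4: blocked at fork node K ∈ conditioning set.
  P5: blocked at fork node K ∈ conditioning set.
  P6: blocked at fork node K ∈ conditioning set.
  P7: blocked at fork node K ∈ conditioning set.
{K} contains no descendant of S and blocks every backdoor path.
No other singleton works — e.g. {G} leaves P1 open — so {K} is the unique smallest valid adjustment set.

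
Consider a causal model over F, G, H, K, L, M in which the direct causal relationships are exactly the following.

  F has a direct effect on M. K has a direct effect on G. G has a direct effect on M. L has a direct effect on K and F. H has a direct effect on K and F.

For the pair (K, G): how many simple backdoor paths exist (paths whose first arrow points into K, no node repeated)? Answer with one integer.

2

A backdoor path from K to G is any simple undirected path whose first edge points into K (i.e. leaves K via a parent).
Parents of K: {H, L}.
Enumerating:
  P1: K <- L -> F -> M <- G
  P2: K <- H -> F -> M <- G
That exhausts the simple backdoor paths. Count: 2.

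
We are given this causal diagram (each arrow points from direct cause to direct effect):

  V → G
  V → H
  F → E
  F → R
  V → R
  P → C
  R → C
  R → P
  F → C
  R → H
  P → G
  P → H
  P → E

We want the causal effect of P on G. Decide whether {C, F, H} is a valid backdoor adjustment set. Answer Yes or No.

Backdoor paths from P to G (paths whose first edge points into P):
  P1: P <- R <- V -> G
  P2: P <- R -> H <- V -> G
Condition 1 (no descendant of P in the set): FAILS — C and H are descendants of P.
Condition 2 (every backdoor path blocked by {C, F, H}):
  P1: open — no interior node is in the conditioning set.
  P2: open — collider(s) H are conditioned on (or have a conditioned descendant) and no non-collider on the path is in the set.
{C, F, H} does not satisfy the backdoor criterion.

No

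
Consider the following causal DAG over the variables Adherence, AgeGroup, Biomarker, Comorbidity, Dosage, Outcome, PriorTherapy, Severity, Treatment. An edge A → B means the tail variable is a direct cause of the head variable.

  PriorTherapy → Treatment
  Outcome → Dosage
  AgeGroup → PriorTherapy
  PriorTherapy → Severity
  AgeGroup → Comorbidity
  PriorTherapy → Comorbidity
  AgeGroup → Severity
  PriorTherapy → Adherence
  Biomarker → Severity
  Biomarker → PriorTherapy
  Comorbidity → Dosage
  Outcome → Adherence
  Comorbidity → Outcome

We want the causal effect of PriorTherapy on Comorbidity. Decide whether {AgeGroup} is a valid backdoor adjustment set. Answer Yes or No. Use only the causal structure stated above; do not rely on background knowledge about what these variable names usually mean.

Yes

Backdoor paths from PriorTherapy to Comorbidity (paths whose first edge points into PriorTherapy):
  P1: PriorTherapy <- AgeGroup -> Comorbidity
  P2: PriorTherapy <- Biomarker -> Severity <- AgeGroup -> Comorbidity
Condition 1 (no descendant of PriorTherapy in the set): holds — descendants of PriorTherapy are {Adherence, Comorbidity, Dosage, Outcome, Severity, Treatment}; none are in {AgeGroup}.
Condition 2 (every backdoor path blocked by {AgeGroup}):
  P1: blocked at fork node AgeGroup ∈ conditioning set.
  P2: blocked at collider Severity (neither it nor any descendant is in the conditioning set).
{AgeGroup} satisfies the backdoor criterion.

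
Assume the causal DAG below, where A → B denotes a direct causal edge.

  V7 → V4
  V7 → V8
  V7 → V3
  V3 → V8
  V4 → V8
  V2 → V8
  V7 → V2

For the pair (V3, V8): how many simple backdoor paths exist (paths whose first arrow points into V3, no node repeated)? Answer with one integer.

3

A backdoor path from V3 to V8 is any simple undirected path whose first edge points into V3 (i.e. leaves V3 via a parent).
Parents of V3: {V7}.
Enumerating:
  P1: V3 <- V7 -> V2 -> V8
  P2: V3 <- V7 -> V4 -> V8
  P3: V3 <- V7 -> V8
That exhausts the simple backdoor paths. Count: 3.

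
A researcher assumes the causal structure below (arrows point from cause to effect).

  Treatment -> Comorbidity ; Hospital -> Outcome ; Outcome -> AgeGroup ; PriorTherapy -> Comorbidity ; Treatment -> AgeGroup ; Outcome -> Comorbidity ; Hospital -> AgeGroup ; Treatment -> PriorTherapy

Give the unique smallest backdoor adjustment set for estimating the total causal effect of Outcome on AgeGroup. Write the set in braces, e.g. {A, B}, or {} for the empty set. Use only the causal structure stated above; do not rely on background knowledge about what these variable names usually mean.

{Hospital}

Variables eligible for adjustment (non-descendants of Outcome, excluding Outcome and AgeGroup): {Hospital, PriorTherapy, Treatment}.
Backdoor paths from Outcome to AgeGroup:
  P1: Outcome <- Hospital -> AgeGroup
The empty set is not sufficient: P1 (Outcome <- Hospital -> AgeGroup) has no collider blocking it and no conditioned non-collider, so it is open.
Try {Hospital}:
  P1: blocked at fork node Hospital ∈ conditioning set.
{Hospital} contains no descendant of Outcome and blocks every backdoor path.
No other singleton works — e.g. {Treatment} leaves P1 open — so {Hospital} is the unique smallest valid adjustment set.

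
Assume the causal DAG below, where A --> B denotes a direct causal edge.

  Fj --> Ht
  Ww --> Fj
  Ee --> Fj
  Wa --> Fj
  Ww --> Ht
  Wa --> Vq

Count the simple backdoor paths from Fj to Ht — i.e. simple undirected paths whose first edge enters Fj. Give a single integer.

1

A backdoor path from Fj to Ht is any simple undirected path whose first edge points into Fj (i.e. leaves Fj via a parent).
Parents of Fj: {Ee, Wa, Ww}.
Enumerating:
  P1: Fj <- Ww -> Ht
That exhausts the simple backdoor paths. Count: 1.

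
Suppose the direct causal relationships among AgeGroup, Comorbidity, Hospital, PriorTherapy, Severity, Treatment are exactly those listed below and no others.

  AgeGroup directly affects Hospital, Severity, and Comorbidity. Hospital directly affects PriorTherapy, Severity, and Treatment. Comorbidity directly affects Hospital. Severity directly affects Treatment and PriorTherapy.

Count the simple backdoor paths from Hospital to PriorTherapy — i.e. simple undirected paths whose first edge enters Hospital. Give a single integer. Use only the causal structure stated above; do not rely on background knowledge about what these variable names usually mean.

2

A backdoor path from Hospital to PriorTherapy is any simple undirected path whose first edge points into Hospital (i.e. leaves Hospital via a parent).
Parents of Hospital: {AgeGroup, Comorbidity}.
Enumerating:
  P1: Hospital <- AgeGroup -> Severity -> PriorTherapy
  P2: Hospital <- Comorbidity <- AgeGroup -> Severity -> PriorTherapy
That exhausts the simple backdoor paths. Count: 2.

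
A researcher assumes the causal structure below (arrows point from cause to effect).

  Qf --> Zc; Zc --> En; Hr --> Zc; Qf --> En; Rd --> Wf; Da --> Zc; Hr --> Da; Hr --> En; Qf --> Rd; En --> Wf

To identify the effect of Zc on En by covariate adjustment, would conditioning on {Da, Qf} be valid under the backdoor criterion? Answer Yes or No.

Backdoor paths from Zc to En (paths whose first edge points into Zc):
  P1: Zc <- Qf -> En
  P2: Zc <- Qf -> Rd -> Wf <- En
  P3: Zc <- Hr -> En
  P4: Zc <- Da <- Hr -> En
Condition 1 (no descendant of Zc in the set): holds — descendants of Zc are {En, Wf}; none are in {Da, Qf}.
Condition 2 (every backdoor path blocked by {Da, Qf}):
  P1: blocked at fork node Qf ∈ conditioning set.
  P2: blocked at fork node Qf ∈ conditioning set.
  P3: open — no interior node is in the conditioning set.
  P4: blocked at chain node Da ∈ conditioning set.
{Da, Qf} does not satisfy the backdoor criterion.

No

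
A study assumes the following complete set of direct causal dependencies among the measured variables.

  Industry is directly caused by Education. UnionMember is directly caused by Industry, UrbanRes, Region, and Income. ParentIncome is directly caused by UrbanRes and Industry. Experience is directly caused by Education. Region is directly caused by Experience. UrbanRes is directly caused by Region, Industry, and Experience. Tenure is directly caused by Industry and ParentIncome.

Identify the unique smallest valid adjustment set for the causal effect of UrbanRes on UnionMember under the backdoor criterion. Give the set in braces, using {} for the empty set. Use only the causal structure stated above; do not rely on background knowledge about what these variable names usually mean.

Variables eligible for adjustment (non-descendants of UrbanRes, excluding UrbanRes and UnionMember): {Education, Experience, Income, Industry, Region}.
Backdoor paths from UrbanRes to UnionMember:
  P1: UrbanRes <- Experience <- Education -> Industry -> UnionMember
  P2: UrbanRes <- Experience -> Region -> UnionMember
  P3: UrbanRes <- Industry <- Education -> Experience -> Region -> UnionMember
  P4: UrbanRes <- Industry -> UnionMember
  P5: UrbanRes <- Region <- Experience <- Education -> Industry -> UnionMember
  P6: UrbanRes <- Region -> UnionMember
The empty set is not sufficient: P1 (UrbanRes <- Experience <- Education -> Industry -> UnionMember) has no collider blocking it and no conditioned non-collider, so it is open.
Try {Industry, Region}:
  P1: blocked at chain node Industry ∈ conditioning set.
  P2: blocked at chain node Region ∈ conditioning set.
  P3: blocked at chain node Industry ∈ conditioning set.
  P4: blocked at fork node Industry ∈ conditioning set.
  P5: blocked at chain node Region ∈ conditioning set.
  P6: blocked at fork node Region ∈ conditioning set.
{Industry, Region} contains no descendant of UrbanRes and blocks every backdoor path.
Every element of {Industry, Region} is needed (dropping Industry leaves P1 open; dropping Region leaves P2 open), so no proper subset is valid.
Among all size-2 subsets of the eligible variables, only {Industry, Region} blocks every backdoor path, so it is the unique smallest valid adjustment set.

{Industry, Region}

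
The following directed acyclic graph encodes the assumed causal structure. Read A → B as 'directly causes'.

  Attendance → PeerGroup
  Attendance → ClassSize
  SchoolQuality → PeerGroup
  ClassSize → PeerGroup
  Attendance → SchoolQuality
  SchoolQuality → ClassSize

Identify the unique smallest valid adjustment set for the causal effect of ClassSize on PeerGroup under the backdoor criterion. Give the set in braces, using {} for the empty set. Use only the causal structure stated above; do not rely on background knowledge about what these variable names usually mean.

Variables eligible for adjustment (non-descendants of ClassSize, excluding ClassSize and PeerGroup): {Attendance, SchoolQuality}.
Backdoor paths from ClassSize to PeerGroup:
  P1: ClassSize <- Attendance -> SchoolQuality -> PeerGroup
  P2: ClassSize <- Attendance -> PeerGroup
  P3: ClassSize <- SchoolQuality <- Attendance -> PeerGroup
  P4: ClassSize <- SchoolQuality -> PeerGroup
The empty set is not sufficient: P1 (ClassSize <- Attendance -> SchoolQuality -> PeerGroup) has no collider blocking it and no conditioned non-collider, so it is open.
Try {Attendance, SchoolQuality}:
  P1: blocked at fork node Attendance ∈ conditioning set.
  P2: blocked at fork node Attendance ∈ conditioning set.
  P3: blocked at chain node SchoolQuality ∈ conditioning set.
  P4: blocked at fork node SchoolQuality ∈ conditioning set.
{Attendance, SchoolQuality} contains no descendant of ClassSize and blocks every backdoor path.
Every element of {Attendance, SchoolQuality} is needed (dropping Attendance leaves P2 open; dropping SchoolQuality leaves P4 open), so no proper subset is valid.
Among all size-2 subsets of the eligible variables, only {Attendance, SchoolQuality} blocks every backdoor path, so it is the unique smallest valid adjustment set.

{Attendance, SchoolQuality}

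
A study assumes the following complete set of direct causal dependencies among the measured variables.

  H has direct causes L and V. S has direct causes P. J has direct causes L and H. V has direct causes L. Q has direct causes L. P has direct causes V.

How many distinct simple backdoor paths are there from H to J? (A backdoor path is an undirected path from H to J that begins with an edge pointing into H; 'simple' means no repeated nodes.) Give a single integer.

2

A backdoor path from H to J is any simple undirected path whose first edge points into H (i.e. leaves H via a parent).
Parents of H: {L, V}.
Enumerating:
  P1: H <- L -> J
  P2: H <- V <- L -> J
That exhausts the simple backdoor paths. Count: 2.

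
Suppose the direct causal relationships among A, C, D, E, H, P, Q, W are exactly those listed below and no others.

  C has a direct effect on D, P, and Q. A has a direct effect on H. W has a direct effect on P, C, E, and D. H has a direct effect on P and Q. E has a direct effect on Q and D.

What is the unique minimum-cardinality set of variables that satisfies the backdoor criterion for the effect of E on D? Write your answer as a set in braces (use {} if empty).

Variables eligible for adjustment (non-descendants of E, excluding E and D): {A, C, H, P, W}.
Backdoor paths from E to D:
  P1: E <- W -> C -> D
  P2: E <- W -> P <- C -> D
  P3: E <- W -> P <- H -> Q <- C -> D
  P4: E <- W -> D
The empty set is not sufficient: P1 (E <- W -> C -> D) has no collider blocking it and no conditioned non-collider, so it is open.
Try {W}:
  P1: blocked at fork node W ∈ conditioning set.
  P2: blocked at fork node W ∈ conditioning set.
  P3: blocked at fork node W ∈ conditioning set.
  P4: blocked at fork node W ∈ conditioning set.
{W} contains no descendant of E and blocks every backdoor path.
No other singleton works — e.g. {A} leaves P1 open — so {W} is the unique smallest valid adjustment set.

{W}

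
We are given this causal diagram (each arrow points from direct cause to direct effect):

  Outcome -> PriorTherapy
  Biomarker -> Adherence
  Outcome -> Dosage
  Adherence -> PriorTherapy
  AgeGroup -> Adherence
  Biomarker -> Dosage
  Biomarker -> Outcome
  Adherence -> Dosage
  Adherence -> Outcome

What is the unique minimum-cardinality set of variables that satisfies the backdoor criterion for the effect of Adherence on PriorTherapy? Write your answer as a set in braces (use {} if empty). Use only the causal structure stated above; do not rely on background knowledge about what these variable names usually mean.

{Biomarker}

Variables eligible for adjustment (non-descendants of Adherence, excluding Adherence and PriorTherapy): {AgeGroup, Biomarker}.
Backdoor paths from Adherence to PriorTherapy:
  P1: Adherence <- Biomarker -> Outcome -> PriorTherapy
  P2: Adherence <- Biomarker -> Dosage <- Outcome -> PriorTherapy
The empty set is not sufficient: P1 (Adherence <- Biomarker -> Outcome -> PriorTherapy) has no collider blocking it and no conditioned non-collider, so it is open.
Try {Biomarker}:
  P1: blocked at fork node Biomarker ∈ conditioning set.
  P2: blocked at fork node Biomarker ∈ conditioning set.
{Biomarker} contains no descendant of Adherence and blocks every backdoor path.
No other singleton works — e.g. {AgeGroup} leaves P1 open — so {Biomarker} is the unique smallest valid adjustment set.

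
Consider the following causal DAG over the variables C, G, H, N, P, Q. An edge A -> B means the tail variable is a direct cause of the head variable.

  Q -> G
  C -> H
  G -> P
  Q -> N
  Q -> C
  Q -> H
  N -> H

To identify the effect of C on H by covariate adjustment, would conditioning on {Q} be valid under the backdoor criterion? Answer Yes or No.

Backdoor paths from C to H (paths whose first edge points into C):
  P1: C <- Q -> N -> H
  P2: C <- Q -> H
Condition 1 (no descendant of C in the set): holds — descendants of C are {H}; none are in {Q}.
Condition 2 (every backdoor path blocked by {Q}):
  P1: blocked at fork node Q ∈ conditioning set.
  P2: blocked at fork node Q ∈ conditioning set.
{Q} satisfies the backdoor criterion.

Yes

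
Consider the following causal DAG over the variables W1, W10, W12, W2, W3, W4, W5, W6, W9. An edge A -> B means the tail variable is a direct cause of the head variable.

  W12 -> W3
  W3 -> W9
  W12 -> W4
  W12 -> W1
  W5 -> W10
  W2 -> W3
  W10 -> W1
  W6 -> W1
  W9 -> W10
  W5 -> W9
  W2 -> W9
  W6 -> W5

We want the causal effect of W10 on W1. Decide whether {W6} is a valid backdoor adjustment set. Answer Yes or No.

No

Backdoor paths from W10 to W1 (paths whose first edge points into W10):
  P1: W10 <- W5 <- W6 -> W1
  P2: W10 <- W5 -> W9 <- W2 -> W3 <- W12 -> W1
  P3: W10 <- W5 -> W9 <- W3 <- W12 -> W1
  P4: W10 <- W9 <- W2 -> W3 <- W12 -> W1
  P5: W10 <- W9 <- W3 <- W12 -> W1
  P6: W10 <- W9 <- W5 <- W6 -> W1
Condition 1 (no descendant of W10 in the set): holds — descendants of W10 are {W1}; none are in {W6}.
Condition 2 (every backdoor path blocked by {W6}):
  P1: blocked at fork node W6 ∈ conditioning set.
  P2: blocked at collider W9 (neither it nor any descendant is in the conditioning set).
  P3: blocked at collider W9 (neither it nor any descendant is in the conditioning set).
  P4: blocked at collider W3 (neither it nor any descendant is in the conditioning set).
  P5: open — no interior node is in the conditioning set.
  P6: blocked at fork node W6 ∈ conditioning set.
{W6} does not satisfy the backdoor criterion.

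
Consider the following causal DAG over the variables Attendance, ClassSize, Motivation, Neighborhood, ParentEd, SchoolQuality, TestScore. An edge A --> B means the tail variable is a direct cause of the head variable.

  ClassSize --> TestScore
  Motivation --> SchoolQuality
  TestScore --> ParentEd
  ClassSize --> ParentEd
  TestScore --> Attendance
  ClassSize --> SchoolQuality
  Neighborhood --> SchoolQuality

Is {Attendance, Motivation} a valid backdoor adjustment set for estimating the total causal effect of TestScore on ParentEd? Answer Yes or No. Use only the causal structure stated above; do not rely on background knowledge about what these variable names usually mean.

Backdoor paths from TestScore to ParentEd (paths whose first edge points into TestScore):
  P1: TestScore <- ClassSize -> ParentEd
Condition 1 (no descendant of TestScore in the set): FAILS — Attendance is a descendant of TestScore.
Condition 2 (every backdoor path blocked by {Attendance, Motivation}):
  P1: open — no interior node is in the conditioning set.
{Attendance, Motivation} does not satisfy the backdoor criterion.

No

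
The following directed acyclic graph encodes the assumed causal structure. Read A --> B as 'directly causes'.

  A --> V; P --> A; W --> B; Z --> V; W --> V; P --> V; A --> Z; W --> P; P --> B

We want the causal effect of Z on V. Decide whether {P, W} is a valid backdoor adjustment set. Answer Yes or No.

No

Backdoor paths from Z to V (paths whose first edge points into Z):
  P1: Z <- A <- P <- W -> V
  P2: Z <- A <- P -> B <- W -> V
  P3: Z <- A <- P -> V
  P4: Z <- A -> V
Condition 1 (no descendant of Z in the set): holds — descendants of Z are {V}; none are in {P, W}.
Condition 2 (every backdoor path blocked by {P, W}):
  P1: blocked at chain node P ∈ conditioning set.
  P2: blocked at fork node P ∈ conditioning set.
  P3: blocked at fork node P ∈ conditioning set.
  P4: open — no interior node is in the conditioning set.
{P, W} does not satisfy the backdoor criterion.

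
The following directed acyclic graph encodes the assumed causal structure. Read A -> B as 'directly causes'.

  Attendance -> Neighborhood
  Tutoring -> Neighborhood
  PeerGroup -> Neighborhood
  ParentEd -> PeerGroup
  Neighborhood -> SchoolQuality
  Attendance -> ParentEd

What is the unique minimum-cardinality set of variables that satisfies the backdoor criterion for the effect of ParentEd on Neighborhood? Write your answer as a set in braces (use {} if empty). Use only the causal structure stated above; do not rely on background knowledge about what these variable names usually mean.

{Attendance}

Variables eligible for adjustment (non-descendants of ParentEd, excluding ParentEd and Neighborhood): {Attendance, Tutoring}.
Backdoor paths from ParentEd to Neighborhood:
  P1: ParentEd <- Attendance -> Neighborhood
The empty set is not sufficient: P1 (ParentEd <- Attendance -> Neighborhood) has no collider blocking it and no conditioned non-collider, so it is open.
Try {Attendance}:
  P1: blocked at fork node Attendance ∈ conditioning set.
{Attendance} contains no descendant of ParentEd and blocks every backdoor path.
No other singleton works — e.g. {Tutoring} leaves P1 open — so {Attendance} is the unique smallest valid adjustment set.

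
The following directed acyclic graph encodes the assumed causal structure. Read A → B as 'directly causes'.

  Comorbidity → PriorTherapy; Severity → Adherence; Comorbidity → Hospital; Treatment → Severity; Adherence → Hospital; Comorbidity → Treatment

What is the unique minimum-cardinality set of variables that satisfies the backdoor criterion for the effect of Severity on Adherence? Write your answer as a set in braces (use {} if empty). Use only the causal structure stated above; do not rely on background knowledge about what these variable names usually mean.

{}

Variables eligible for adjustment (non-descendants of Severity, excluding Severity and Adherence): {Comorbidity, PriorTherapy, Treatment}.
Backdoor paths from Severity to Adherence:
  P1: Severity <- Treatment <- Comorbidity -> Hospital <- Adherence
Each backdoor path contains an unconditioned collider, so every path is already blocked with the empty conditioning set:
  P1: blocked at collider Hospital (neither it nor any descendant is in the conditioning set).
The empty set is therefore the unique smallest valid set.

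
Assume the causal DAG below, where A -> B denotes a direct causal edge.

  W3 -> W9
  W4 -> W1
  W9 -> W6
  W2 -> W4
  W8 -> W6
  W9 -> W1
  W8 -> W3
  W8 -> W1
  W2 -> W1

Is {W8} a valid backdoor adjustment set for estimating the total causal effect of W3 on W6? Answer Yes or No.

Yes

Backdoor paths from W3 to W6 (paths whose first edge points into W3):
  P1: W3 <- W8 -> W1 <- W9 -> W6
  P2: W3 <- W8 -> W6
Condition 1 (no descendant of W3 in the set): holds — descendants of W3 are {W1, W6, W9}; none are in {W8}.
Condition 2 (every backdoor path blocked by {W8}):
  P1: blocked at fork node W8 ∈ conditioning set.
  P2: blocked at fork node W8 ∈ conditioning set.
{W8} satisfies the backdoor criterion.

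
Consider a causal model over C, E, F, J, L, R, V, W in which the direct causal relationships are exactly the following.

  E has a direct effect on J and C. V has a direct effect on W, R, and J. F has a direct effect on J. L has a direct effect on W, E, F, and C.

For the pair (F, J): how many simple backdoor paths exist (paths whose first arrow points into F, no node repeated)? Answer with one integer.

3

A backdoor path from F to J is any simple undirected path whose first edge points into F (i.e. leaves F via a parent).
Parents of F: {L}.
Enumerating:
  P1: F <- L -> E -> J
  P2: F <- L -> C <- E -> J
  P3: F <- L -> W <- V -> J
That exhausts the simple backdoor paths. Count: 3.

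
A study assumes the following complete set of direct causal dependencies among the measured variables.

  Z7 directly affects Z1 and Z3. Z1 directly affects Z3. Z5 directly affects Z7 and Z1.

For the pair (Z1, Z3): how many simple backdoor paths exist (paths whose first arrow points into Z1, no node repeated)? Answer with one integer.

2

A backdoor path from Z1 to Z3 is any simple undirected path whose first edge points into Z1 (i.e. leaves Z1 via a parent).
Parents of Z1: {Z5, Z7}.
Enumerating:
  P1: Z1 <- Z5 -> Z7 -> Z3
  P2: Z1 <- Z7 -> Z3
That exhausts the simple backdoor paths. Count: 2.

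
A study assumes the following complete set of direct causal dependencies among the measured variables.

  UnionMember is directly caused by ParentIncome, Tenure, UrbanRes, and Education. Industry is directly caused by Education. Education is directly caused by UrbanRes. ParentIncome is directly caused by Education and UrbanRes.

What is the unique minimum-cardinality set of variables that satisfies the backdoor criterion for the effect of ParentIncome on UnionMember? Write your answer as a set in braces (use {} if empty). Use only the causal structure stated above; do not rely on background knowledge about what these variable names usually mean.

{Education, UrbanRes}

Variables eligible for adjustment (non-descendants of ParentIncome, excluding ParentIncome and UnionMember): {Education, Industry, Tenure, UrbanRes}.
Backdoor paths from ParentIncome to UnionMember:
  P1: ParentIncome <- UrbanRes -> Education -> UnionMember
  P2: ParentIncome <- UrbanRes -> UnionMember
  P3: ParentIncome <- Education <- UrbanRes -> UnionMember
  P4: ParentIncome <- Education -> UnionMember
The empty set is not sufficient: P1 (ParentIncome <- UrbanRes -> Education -> UnionMember) has no collider blocking it and no conditioned non-collider, so it is open.
Try {Education, UrbanRes}:
  P1: blocked at fork node UrbanRes ∈ conditioning set.
  P2: blocked at fork node UrbanRes ∈ conditioning set.
  P3: blocked at chain node Education ∈ conditioning set.
  P4: blocked at fork node Education ∈ conditioning set.
{Education, UrbanRes} contains no descendant of ParentIncome and blocks every backdoor path.
Every element of {Education, UrbanRes} is needed (dropping Education leaves P4 open; dropping UrbanRes leaves P2 open), so no proper subset is valid.
Among all size-2 subsets of the eligible variables, only {Education, UrbanRes} blocks every backdoor path, so it is the unique smallest valid adjustment set.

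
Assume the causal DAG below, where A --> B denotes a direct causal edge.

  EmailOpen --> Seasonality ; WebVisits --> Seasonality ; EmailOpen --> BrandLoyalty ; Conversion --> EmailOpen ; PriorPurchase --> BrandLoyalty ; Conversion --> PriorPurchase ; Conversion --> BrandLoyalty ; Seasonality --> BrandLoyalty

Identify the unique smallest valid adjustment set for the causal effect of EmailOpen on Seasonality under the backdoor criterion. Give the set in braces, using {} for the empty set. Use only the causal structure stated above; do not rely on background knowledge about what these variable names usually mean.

Variables eligible for adjustment (non-descendants of EmailOpen, excluding EmailOpen and Seasonality): {Conversion, PriorPurchase, WebVisits}.
Backdoor paths from EmailOpen to Seasonality:
  P1: EmailOpen <- Conversion -> PriorPurchase -> BrandLoyalty <- Seasonality
  P2: EmailOpen <- Conversion -> BrandLoyalty <- Seasonality
Each backdoor path contains an unconditioned collider, so every path is already blocked with the empty conditioning set:
  P1: blocked at collider BrandLoyalty (neither it nor any descendant is in the conditioning set).
  P2: blocked at collider BrandLoyalty (neither it nor any descendant is in the conditioning set).
The empty set is therefore the unique smallest valid set.

{}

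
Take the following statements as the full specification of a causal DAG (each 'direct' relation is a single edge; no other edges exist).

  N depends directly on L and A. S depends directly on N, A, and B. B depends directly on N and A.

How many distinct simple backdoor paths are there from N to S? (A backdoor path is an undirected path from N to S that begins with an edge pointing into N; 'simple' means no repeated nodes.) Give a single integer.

A backdoor path from N to S is any simple undirected path whose first edge points into N (i.e. leaves N via a parent).
Parents of N: {A, L}.
Enumerating:
  P1: N <- A -> B -> S
  P2: N <- A -> S
That exhausts the simple backdoor paths. Count: 2.

2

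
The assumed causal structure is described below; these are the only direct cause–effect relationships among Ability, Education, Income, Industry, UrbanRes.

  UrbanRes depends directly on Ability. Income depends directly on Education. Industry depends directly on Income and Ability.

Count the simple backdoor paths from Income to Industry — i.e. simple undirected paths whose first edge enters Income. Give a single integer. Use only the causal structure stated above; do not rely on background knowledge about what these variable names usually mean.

0

A backdoor path from Income to Industry is any simple undirected path whose first edge points into Income (i.e. leaves Income via a parent).
Parents of Income: {Education}.
No simple path from any parent of Income reaches Industry without revisiting Income, so there are no backdoor paths.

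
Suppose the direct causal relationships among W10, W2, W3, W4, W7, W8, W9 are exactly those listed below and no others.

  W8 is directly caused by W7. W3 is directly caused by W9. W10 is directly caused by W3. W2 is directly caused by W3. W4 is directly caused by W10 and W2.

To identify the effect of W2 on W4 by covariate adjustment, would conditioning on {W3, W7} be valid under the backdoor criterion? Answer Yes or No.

Backdoor paths from W2 to W4 (paths whose first edge points into W2):
  P1: W2 <- W3 -> W10 -> W4
Condition 1 (no descendant of W2 in the set): holds — descendants of W2 are {W4}; none are in {W3, W7}.
Condition 2 (every backdoor path blocked by {W3, W7}):
  P1: blocked at fork node W3 ∈ conditioning set.
{W3, W7} satisfies the backdoor criterion.

Yes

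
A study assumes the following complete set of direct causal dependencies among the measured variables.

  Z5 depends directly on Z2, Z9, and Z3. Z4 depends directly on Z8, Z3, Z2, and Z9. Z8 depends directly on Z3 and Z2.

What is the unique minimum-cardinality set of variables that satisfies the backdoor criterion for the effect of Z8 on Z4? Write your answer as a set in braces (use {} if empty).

Variables eligible for adjustment (non-descendants of Z8, excluding Z8 and Z4): {Z2, Z3, Z5, Z9}.
Backdoor paths from Z8 to Z4:
  P1: Z8 <- Z3 -> Z5 <- Z9 -> Z4
  P2: Z8 <- Z3 -> Z5 <- Z2 -> Z4
  P3: Z8 <- Z3 -> Z4
  P4: Z8 <- Z2 -> Z5 <- Z3 -> Z4
  P5: Z8 <- Z2 -> Z5 <- Z9 -> Z4
  P6: Z8 <- Z2 -> Z4
The empty set is not sufficient: P3 (Z8 <- Z3 -> Z4) has no collider blocking it and no conditioned non-collider, so it is open.
Try {Z2, Z3}:
  P1: blocked at fork node Z3 ∈ conditioning set.
  P2: blocked at fork node Z3 ∈ conditioning set.
  P3: blocked at fork node Z3 ∈ conditioning set.
  P4: blocked at fork node Z2 ∈ conditioning set.
  P5: blocked at fork node Z2 ∈ conditioning set.
  P6: blocked at fork node Z2 ∈ conditioning set.
{Z2, Z3} contains no descendant of Z8 and blocks every backdoor path.
Every element of {Z2, Z3} is needed (dropping Z2 leaves P6 open; dropping Z3 leaves P3 open), so no proper subset is valid.
Among all size-2 subsets of the eligible variables, only {Z2, Z3} blocks every backdoor path, so it is the unique smallest valid adjustment set.

{Z2, Z3}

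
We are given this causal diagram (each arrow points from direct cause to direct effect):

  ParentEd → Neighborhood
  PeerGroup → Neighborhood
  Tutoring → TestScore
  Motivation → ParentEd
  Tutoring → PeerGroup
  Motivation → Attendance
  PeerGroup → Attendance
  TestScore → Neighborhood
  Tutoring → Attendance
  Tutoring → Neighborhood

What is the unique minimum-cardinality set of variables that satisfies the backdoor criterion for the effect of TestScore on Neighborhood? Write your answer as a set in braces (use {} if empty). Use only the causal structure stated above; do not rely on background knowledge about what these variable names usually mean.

{Tutoring}

Variables eligible for adjustment (non-descendants of TestScore, excluding TestScore and Neighborhood): {Attendance, Motivation, ParentEd, PeerGroup, Tutoring}.
Backdoor paths from TestScore to Neighborhood:
  P1: TestScore <- Tutoring -> PeerGroup -> Neighborhood
  P2: TestScore <- Tutoring -> PeerGroup -> Attendance <- Motivation -> ParentEd -> Neighborhood
  P3: TestScore <- Tutoring -> Neighborhood
  P4: TestScore <- Tutoring -> Attendance <- Motivation -> ParentEd -> Neighborhood
  P5: TestScore <- Tutoring -> Attendance <- PeerGroup -> Neighborhood
The empty set is not sufficient: P1 (TestScore <- Tutoring -> PeerGroup -> Neighborhood) has no collider blocking it and no conditioned non-collider, so it is open.
Try {Tutoring}:
  P1: blocked at fork node Tutoring ∈ conditioning set.
  P2: blocked at fork node Tutoring ∈ conditioning set.
  P3: blocked at fork node Tutoring ∈ conditioning set.
  P4: blocked at fork node Tutoring ∈ conditioning set.
  P5: blocked at fork node Tutoring ∈ conditioning set.
{Tutoring} contains no descendant of TestScore and blocks every backdoor path.
No other singleton works — e.g. {Motivation} leaves P1 open — so {Tutoring} is the unique smallest valid adjustment set.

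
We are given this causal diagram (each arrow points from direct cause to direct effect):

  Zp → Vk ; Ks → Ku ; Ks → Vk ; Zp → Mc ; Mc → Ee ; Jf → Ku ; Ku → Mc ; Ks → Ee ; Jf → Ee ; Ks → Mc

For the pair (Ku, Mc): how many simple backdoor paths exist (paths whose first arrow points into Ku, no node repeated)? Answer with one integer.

A backdoor path from Ku to Mc is any simple undirected path whose first edge points into Ku (i.e. leaves Ku via a parent).
Parents of Ku: {Jf, Ks}.
Enumerating:
  P1: Ku <- Ks -> Mc
  P2: Ku <- Ks -> Vk <- Zp -> Mc
  P3: Ku <- Ks -> Ee <- Mc
  P4: Ku <- Jf -> Ee <- Ks -> Mc
  P5: Ku <- Jf -> Ee <- Ks -> Vk <- Zp -> Mc
  P6: Ku <- Jf -> Ee <- Mc
That exhausts the simple backdoor paths. Count: 6.

6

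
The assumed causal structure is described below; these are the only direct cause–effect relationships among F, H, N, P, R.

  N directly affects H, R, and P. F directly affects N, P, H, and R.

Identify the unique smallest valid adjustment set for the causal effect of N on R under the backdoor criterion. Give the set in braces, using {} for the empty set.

Variables eligible for adjustment (non-descendants of N, excluding N and R): {F}.
Backdoor paths from N to R:
  P1: N <- F -> R
The empty set is not sufficient: P1 (N <- F -> R) has no collider blocking it and no conditioned non-collider, so it is open.
Try {F}:
  P1: blocked at fork node F ∈ conditioning set.
{F} contains no descendant of N and blocks every backdoor path.
{F} is the unique smallest valid adjustment set.

{F}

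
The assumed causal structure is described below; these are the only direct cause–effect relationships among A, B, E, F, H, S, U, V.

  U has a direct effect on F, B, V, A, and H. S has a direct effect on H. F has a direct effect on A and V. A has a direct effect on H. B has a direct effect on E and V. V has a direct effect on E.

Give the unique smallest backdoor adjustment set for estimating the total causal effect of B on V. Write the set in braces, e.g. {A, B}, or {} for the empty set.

Variables eligible for adjustment (non-descendants of B, excluding B and V): {A, F, H, S, U}.
Backdoor paths from B to V:
  P1: B <- U -> F -> V
  P2: B <- U -> V
  P3: B <- U -> A <- F -> V
  P4: B <- U -> H <- A <- F -> V
The empty set is not sufficient: P1 (B <- U -> F -> V) has no collider blocking it and no conditioned non-collider, so it is open.
Try {U}:
  P1: blocked at fork node U ∈ conditioning set.
  P2: blocked at fork node U ∈ conditioning set.
  P3: blocked at fork node U ∈ conditioning set.
  P4: blocked at fork node U ∈ conditioning set.
{U} contains no descendant of B and blocks every backdoor path.
No other singleton works — e.g. {F} leaves P2 open — so {U} is the unique smallest valid adjustment set.

{U}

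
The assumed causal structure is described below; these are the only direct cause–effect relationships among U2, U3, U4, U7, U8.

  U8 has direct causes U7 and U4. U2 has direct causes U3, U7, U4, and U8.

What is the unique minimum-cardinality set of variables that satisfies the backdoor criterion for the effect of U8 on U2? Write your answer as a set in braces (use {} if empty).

{U4, U7}

Variables eligible for adjustment (non-descendants of U8, excluding U8 and U2): {U3, U4, U7}.
Backdoor paths from U8 to U2:
  P1: U8 <- U7 -> U2
  P2: U8 <- U4 -> U2
The empty set is not sufficient: P1 (U8 <- U7 -> U2) has no collider blocking it and no conditioned non-collider, so it is open.
Try {U4, U7}:
  P1: blocked at fork node U7 ∈ conditioning set.
  P2: blocked at fork node U4 ∈ conditioning set.
{U4, U7} contains no descendant of U8 and blocks every backdoor path.
Every element of {U4, U7} is needed (dropping U4 leaves P2 open; dropping U7 leaves P1 open), so no proper subset is valid.
Among all size-2 subsets of the eligible variables, only {U4, U7} blocks every backdoor path, so it is the unique smallest valid adjustment set.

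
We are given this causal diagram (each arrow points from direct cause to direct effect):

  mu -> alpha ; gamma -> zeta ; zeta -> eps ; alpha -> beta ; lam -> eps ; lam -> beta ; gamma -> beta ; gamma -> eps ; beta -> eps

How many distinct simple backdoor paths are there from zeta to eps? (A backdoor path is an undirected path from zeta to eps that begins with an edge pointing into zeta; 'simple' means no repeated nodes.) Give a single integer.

3

A backdoor path from zeta to eps is any simple undirected path whose first edge points into zeta (i.e. leaves zeta via a parent).
Parents of zeta: {gamma}.
Enumerating:
  P1: zeta <- gamma -> beta <- lam -> eps
  P2: zeta <- gamma -> beta -> eps
  P3: zeta <- gamma -> eps
That exhausts the simple backdoor paths. Count: 3.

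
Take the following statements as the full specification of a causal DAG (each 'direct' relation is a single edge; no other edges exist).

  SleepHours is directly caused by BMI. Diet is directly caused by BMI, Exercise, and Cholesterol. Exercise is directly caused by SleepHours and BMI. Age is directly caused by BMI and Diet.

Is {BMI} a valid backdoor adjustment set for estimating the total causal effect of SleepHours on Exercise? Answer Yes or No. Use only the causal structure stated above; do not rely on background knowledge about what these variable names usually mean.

Backdoor paths from SleepHours to Exercise (paths whose first edge points into SleepHours):
  P1: SleepHours <- BMI -> Exercise
  P2: SleepHours <- BMI -> Diet <- Exercise
  P3: SleepHours <- BMI -> Age <- Diet <- Exercise
Condition 1 (no descendant of SleepHours in the set): holds — descendants of SleepHours are {Age, Diet, Exercise}; none are in {BMI}.
Condition 2 (every backdoor path blocked by {BMI}):
  P1: blocked at fork node BMI ∈ conditioning set.
  P2: blocked at fork node BMI ∈ conditioning set.
  P3: blocked at fork node BMI ∈ conditioning set.
{BMI} satisfies the backdoor criterion.

Yes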